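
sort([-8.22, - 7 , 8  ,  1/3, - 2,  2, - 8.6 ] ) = [ - 8.6, - 8.22, - 7, - 2,1/3, 2,8]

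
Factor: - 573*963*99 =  - 54628101 = - 3^5*11^1*107^1*191^1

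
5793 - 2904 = 2889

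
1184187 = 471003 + 713184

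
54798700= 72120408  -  17321708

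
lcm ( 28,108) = 756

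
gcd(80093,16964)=1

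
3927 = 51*77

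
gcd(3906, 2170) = 434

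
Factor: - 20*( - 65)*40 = 2^5 * 5^3*13^1 = 52000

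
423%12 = 3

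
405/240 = 1 + 11/16 = 1.69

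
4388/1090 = 2194/545= 4.03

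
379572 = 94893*4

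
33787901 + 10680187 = 44468088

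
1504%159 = 73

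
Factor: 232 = 2^3*29^1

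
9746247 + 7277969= 17024216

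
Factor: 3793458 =2^1 * 3^1 *271^1 * 2333^1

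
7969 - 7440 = 529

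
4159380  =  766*5430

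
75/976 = 75/976 = 0.08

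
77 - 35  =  42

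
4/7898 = 2/3949 =0.00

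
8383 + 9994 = 18377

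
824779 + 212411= 1037190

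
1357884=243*5588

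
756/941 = 756/941=0.80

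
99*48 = 4752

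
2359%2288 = 71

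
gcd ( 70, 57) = 1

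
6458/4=3229/2  =  1614.50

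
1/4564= 1/4564 = 0.00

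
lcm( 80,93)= 7440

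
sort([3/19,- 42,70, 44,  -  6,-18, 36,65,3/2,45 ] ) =[  -  42,  -  18, - 6, 3/19,3/2,36,44, 45, 65,70 ]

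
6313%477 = 112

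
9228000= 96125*96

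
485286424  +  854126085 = 1339412509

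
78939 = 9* 8771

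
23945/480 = 49 + 85/96  =  49.89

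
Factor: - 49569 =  - 3^1 * 13^1*31^1 *41^1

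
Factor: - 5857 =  - 5857^1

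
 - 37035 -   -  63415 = 26380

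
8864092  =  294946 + 8569146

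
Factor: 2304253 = 7^1*29^1*11351^1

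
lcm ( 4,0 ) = 0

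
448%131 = 55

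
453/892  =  453/892 = 0.51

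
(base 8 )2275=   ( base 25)1nd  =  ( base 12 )851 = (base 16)4bd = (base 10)1213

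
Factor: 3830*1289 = 4936870 = 2^1*5^1*383^1*1289^1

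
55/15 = 3 + 2/3 = 3.67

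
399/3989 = 399/3989 = 0.10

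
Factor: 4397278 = 2^1*23^1*109^1*877^1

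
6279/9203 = 6279/9203 = 0.68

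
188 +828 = 1016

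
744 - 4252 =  - 3508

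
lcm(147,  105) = 735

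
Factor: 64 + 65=129 = 3^1*43^1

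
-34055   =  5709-39764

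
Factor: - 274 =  - 2^1*137^1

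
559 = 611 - 52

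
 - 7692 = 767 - 8459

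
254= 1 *254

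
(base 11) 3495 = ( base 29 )5cs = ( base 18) E29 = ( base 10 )4581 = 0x11e5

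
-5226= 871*(- 6 )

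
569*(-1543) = -877967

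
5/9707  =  5/9707=0.00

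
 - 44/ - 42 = 22/21  =  1.05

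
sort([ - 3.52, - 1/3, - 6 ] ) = [ - 6, - 3.52, - 1/3]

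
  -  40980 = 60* ( - 683)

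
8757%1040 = 437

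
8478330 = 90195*94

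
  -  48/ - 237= 16/79=0.20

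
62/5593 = 62/5593= 0.01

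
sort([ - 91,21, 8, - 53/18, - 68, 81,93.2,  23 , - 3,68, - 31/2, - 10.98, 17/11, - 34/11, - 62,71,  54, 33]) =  [-91, - 68, - 62, - 31/2, - 10.98, - 34/11, - 3, - 53/18, 17/11,8, 21, 23, 33,54,68,71,81 , 93.2] 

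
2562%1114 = 334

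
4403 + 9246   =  13649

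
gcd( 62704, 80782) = 2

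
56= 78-22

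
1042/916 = 1 + 63/458  =  1.14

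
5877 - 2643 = 3234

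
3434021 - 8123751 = -4689730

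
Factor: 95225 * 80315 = 5^3*13^1*293^1 *16063^1 = 7647995875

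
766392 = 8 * 95799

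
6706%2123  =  337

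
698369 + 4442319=5140688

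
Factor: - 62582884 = -2^2 * 7^1*13^1*19^1*9049^1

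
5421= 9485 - 4064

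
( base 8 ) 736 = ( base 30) fs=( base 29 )ge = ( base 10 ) 478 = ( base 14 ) 262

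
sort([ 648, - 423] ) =[ - 423, 648 ]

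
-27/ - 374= 27/374 = 0.07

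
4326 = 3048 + 1278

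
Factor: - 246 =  - 2^1*3^1*41^1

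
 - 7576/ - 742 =10 + 78/371 = 10.21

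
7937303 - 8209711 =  - 272408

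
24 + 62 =86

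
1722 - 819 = 903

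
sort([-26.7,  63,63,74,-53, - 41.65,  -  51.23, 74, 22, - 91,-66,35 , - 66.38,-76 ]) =[ - 91,  -  76, - 66.38,-66,-53 ,  -  51.23, - 41.65,-26.7,22, 35,63,63, 74, 74]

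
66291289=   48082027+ 18209262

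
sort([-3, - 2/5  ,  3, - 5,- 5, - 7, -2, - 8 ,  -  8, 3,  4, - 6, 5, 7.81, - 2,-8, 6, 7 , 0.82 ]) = [-8,- 8,  -  8, - 7,  -  6, - 5,-5, - 3,-2, - 2,-2/5,0.82,3, 3, 4, 5, 6, 7, 7.81]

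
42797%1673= 972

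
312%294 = 18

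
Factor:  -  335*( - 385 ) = 5^2*7^1*11^1* 67^1 = 128975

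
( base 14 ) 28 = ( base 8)44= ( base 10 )36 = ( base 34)12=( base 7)51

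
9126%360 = 126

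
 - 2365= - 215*11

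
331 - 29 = 302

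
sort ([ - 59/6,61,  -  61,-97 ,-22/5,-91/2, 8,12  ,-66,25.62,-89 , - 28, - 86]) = [ - 97, - 89,-86, - 66,-61, - 91/2,-28,-59/6,-22/5,8, 12 , 25.62,  61]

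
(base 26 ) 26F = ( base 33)1d5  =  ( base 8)2763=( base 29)1NF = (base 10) 1523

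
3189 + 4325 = 7514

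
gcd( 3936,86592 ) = 3936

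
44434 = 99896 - 55462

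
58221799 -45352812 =12868987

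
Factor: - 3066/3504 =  - 7/8= - 2^( - 3 )*7^1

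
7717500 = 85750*90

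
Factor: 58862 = 2^1*19^1*1549^1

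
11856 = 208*57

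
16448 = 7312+9136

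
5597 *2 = 11194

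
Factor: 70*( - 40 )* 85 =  - 238000= - 2^4*5^3*7^1*17^1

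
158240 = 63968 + 94272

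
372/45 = 124/15 =8.27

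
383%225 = 158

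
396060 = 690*574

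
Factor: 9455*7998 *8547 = 646333456230 = 2^1*3^2*5^1*7^1*11^1*31^2*37^1*43^1*61^1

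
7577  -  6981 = 596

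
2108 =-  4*(-527 )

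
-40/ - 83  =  40/83= 0.48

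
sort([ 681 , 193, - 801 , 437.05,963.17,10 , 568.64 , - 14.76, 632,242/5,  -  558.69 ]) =[-801, - 558.69,- 14.76,10,242/5,193,437.05,  568.64 , 632, 681,963.17 ] 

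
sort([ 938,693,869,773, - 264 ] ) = [ - 264 , 693,773,869,938]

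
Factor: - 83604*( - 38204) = 2^4*3^1*6967^1 *9551^1 = 3194007216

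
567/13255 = 567/13255= 0.04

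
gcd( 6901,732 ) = 1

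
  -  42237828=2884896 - 45122724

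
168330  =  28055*6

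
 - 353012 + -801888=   -  1154900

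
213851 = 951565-737714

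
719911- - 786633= 1506544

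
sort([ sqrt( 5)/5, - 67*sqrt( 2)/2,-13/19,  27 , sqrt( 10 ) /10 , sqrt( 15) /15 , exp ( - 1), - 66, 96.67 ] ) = [ - 66, - 67*sqrt( 2)/2, - 13/19, sqrt( 15) /15, sqrt( 10)/10 , exp(  -  1), sqrt( 5 )/5 , 27,  96.67 ]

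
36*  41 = 1476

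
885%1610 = 885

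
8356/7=8356/7 = 1193.71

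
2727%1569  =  1158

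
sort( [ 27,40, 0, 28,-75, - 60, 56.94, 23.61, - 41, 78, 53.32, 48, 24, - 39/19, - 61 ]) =[ - 75, - 61, - 60 , -41, - 39/19, 0,23.61, 24, 27, 28, 40, 48, 53.32, 56.94,78 ]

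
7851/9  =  872 + 1/3= 872.33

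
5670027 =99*57273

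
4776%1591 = 3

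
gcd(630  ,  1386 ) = 126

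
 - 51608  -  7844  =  -59452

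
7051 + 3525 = 10576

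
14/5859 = 2/837 = 0.00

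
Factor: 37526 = 2^1 * 29^1*647^1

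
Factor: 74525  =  5^2*11^1*271^1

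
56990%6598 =4206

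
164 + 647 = 811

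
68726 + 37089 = 105815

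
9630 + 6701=16331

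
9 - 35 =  - 26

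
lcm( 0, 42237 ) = 0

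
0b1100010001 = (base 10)785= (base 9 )1062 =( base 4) 30101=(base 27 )122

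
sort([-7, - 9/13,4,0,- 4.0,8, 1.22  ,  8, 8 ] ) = [ - 7, - 4.0, - 9/13, 0, 1.22,  4,  8, 8, 8 ] 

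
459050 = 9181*50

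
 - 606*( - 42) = 25452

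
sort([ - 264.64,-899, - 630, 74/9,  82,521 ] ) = [  -  899, - 630,-264.64, 74/9, 82,  521 ] 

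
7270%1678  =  558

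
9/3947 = 9/3947 = 0.00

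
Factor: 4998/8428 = 2^(  -  1)*3^1*17^1 * 43^( - 1) = 51/86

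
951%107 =95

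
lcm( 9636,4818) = 9636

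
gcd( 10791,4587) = 33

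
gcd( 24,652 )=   4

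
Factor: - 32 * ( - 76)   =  2432 = 2^7*19^1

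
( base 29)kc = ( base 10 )592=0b1001010000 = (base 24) 10g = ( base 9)727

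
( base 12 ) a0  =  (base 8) 170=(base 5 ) 440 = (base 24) 50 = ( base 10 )120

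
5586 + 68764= 74350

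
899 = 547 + 352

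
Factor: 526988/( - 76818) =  - 2^1 *3^ ( -1)*11^1*29^1*31^ (  -  1) = -  638/93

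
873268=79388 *11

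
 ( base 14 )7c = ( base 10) 110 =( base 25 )4A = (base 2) 1101110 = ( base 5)420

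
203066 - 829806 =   -  626740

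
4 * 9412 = 37648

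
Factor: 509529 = 3^1*169843^1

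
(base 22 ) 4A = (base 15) 68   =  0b1100010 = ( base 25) 3n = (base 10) 98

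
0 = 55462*0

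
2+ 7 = 9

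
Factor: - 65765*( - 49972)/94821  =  3286408580/94821  =  2^2*3^( - 1)*5^1 * 7^1*13^1* 31^2 * 1879^1 * 31607^( - 1)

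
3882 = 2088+1794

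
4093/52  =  4093/52 = 78.71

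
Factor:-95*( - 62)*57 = 2^1*3^1*5^1 * 19^2*31^1 = 335730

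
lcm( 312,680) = 26520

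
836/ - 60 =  - 14 + 1/15 = - 13.93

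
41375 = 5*8275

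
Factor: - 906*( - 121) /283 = 2^1*3^1*11^2*151^1  *283^( - 1) = 109626/283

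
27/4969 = 27/4969  =  0.01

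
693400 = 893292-199892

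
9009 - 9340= - 331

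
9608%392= 200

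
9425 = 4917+4508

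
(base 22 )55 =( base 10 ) 115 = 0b1110011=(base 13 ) 8b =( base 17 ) 6D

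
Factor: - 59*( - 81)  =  3^4*59^1 = 4779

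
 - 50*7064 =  - 353200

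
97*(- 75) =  - 7275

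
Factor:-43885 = -5^1*67^1 * 131^1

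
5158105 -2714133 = 2443972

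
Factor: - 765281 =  - 11^1*29^1*2399^1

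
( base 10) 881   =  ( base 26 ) 17n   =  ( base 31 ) sd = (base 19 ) 287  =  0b1101110001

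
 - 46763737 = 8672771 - 55436508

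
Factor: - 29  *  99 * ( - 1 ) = 3^2*11^1*29^1 = 2871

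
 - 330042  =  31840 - 361882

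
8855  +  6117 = 14972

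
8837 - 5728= 3109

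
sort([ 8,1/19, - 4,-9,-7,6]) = [-9, - 7, - 4 , 1/19, 6, 8 ]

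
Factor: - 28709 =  - 19^1*1511^1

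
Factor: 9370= 2^1* 5^1*937^1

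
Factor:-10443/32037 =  - 59/181 = - 59^1 *181^( - 1) 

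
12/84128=3/21032 = 0.00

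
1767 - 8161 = -6394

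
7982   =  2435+5547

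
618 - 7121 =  - 6503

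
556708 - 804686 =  - 247978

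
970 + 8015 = 8985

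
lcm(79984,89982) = 719856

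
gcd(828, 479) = 1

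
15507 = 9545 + 5962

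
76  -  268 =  - 192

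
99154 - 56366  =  42788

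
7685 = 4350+3335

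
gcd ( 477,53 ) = 53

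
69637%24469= 20699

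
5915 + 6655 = 12570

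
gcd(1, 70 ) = 1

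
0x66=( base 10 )102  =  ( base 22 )4e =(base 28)3i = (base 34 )30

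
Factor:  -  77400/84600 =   -  43/47 = - 43^1*47^( - 1)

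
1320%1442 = 1320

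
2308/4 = 577 = 577.00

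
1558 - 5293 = - 3735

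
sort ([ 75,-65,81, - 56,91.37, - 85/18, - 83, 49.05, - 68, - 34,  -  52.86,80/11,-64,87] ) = [ - 83,-68, - 65, - 64, - 56, - 52.86, - 34,-85/18 , 80/11,49.05, 75,81,  87,91.37 ] 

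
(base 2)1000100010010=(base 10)4370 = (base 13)1cb2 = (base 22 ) 90e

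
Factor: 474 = 2^1*3^1*79^1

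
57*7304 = 416328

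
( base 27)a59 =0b1110100001010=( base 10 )7434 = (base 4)1310022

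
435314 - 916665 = -481351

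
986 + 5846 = 6832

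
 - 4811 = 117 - 4928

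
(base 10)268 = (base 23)BF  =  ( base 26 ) a8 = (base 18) EG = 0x10C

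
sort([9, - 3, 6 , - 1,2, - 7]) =[ - 7, - 3 ,-1,  2,6,9 ]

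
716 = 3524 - 2808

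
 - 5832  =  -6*972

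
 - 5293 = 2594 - 7887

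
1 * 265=265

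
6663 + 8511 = 15174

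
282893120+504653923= 787547043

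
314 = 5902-5588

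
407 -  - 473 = 880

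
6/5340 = 1/890 = 0.00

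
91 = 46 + 45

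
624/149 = 4+28/149 = 4.19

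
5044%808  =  196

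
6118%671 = 79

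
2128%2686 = 2128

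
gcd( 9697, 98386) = 1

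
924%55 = 44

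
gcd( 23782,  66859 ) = 1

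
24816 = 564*44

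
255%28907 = 255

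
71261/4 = 17815  +  1/4 = 17815.25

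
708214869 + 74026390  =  782241259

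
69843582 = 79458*879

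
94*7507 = 705658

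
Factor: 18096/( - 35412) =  - 2^2* 29^1*227^ ( - 1 ) = - 116/227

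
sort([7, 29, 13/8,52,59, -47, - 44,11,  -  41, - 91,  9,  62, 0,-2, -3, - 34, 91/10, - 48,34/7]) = [  -  91, - 48, - 47 ,-44, - 41 , - 34, - 3 , - 2,0,13/8  ,  34/7,7,9, 91/10,  11, 29, 52,  59,62]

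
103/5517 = 103/5517 = 0.02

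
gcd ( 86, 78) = 2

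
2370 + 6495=8865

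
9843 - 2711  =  7132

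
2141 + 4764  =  6905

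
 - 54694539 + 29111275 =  - 25583264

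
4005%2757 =1248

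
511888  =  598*856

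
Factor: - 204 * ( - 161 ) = 2^2*3^1*7^1*17^1*23^1=32844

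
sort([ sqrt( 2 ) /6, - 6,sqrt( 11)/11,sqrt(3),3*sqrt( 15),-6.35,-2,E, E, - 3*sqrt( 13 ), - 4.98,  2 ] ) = [ - 3*sqrt( 13), - 6.35, - 6 , - 4.98,-2,sqrt (2)/6 , sqrt( 11 ) /11, sqrt( 3),2, E,E, 3*sqrt(15) ]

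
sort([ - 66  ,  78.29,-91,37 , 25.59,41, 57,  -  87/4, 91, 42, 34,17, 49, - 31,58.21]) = [-91, - 66 , - 31, - 87/4, 17,25.59,34,37, 41,42,49,  57,58.21, 78.29,91]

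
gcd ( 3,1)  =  1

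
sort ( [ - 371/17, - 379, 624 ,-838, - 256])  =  [ - 838, - 379,-256, - 371/17, 624] 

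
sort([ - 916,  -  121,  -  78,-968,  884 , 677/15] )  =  [  -  968 , - 916, - 121, - 78,  677/15, 884] 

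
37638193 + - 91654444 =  - 54016251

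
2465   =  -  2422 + 4887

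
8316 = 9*924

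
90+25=115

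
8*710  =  5680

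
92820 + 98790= 191610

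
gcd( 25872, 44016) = 336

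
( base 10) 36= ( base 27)19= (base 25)1B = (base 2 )100100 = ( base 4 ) 210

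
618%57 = 48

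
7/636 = 7/636  =  0.01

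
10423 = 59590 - 49167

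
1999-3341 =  - 1342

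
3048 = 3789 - 741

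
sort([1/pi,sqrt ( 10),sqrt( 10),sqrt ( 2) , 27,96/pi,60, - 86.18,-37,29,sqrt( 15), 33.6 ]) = [-86.18,-37, 1/pi,sqrt( 2),sqrt( 10),  sqrt( 10),sqrt( 15 ) , 27,29, 96/pi, 33.6,60 ]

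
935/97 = 935/97=9.64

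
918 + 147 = 1065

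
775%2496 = 775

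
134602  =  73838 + 60764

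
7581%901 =373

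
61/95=61/95 = 0.64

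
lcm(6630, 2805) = 72930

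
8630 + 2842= 11472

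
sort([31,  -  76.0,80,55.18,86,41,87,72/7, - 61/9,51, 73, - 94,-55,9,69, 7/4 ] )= [ - 94 , - 76.0, - 55, - 61/9, 7/4,  9,72/7,31,41,51, 55.18, 69,  73,80,86, 87]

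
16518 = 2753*6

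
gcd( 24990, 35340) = 30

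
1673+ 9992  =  11665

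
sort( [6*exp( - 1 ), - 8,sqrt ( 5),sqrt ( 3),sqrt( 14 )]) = [ - 8, sqrt (3), 6*exp( -1),sqrt( 5),sqrt( 14 )]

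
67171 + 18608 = 85779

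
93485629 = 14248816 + 79236813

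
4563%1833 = 897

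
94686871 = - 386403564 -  - 481090435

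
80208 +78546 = 158754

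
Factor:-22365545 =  - 5^1*23^1*194483^1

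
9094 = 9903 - 809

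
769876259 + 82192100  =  852068359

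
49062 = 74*663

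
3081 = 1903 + 1178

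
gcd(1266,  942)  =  6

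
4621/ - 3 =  - 1541 + 2/3 = - 1540.33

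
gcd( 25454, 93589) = 1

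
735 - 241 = 494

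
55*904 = 49720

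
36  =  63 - 27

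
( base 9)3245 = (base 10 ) 2390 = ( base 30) 2JK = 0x956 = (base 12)1472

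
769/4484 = 769/4484 = 0.17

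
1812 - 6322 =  - 4510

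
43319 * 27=1169613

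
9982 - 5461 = 4521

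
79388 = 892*89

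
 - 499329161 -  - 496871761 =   -  2457400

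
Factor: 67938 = 2^1 * 3^1 *13^2*67^1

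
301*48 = 14448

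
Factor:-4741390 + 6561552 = 2^1*19^2*2521^1=1820162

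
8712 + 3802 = 12514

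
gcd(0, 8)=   8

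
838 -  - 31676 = 32514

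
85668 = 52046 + 33622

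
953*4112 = 3918736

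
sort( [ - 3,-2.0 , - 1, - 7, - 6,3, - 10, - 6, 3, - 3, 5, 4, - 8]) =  [ - 10, - 8, - 7, - 6, - 6,  -  3, -3,-2.0, - 1, 3, 3, 4, 5 ]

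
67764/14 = 33882/7= 4840.29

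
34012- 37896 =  - 3884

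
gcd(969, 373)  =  1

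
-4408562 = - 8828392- - 4419830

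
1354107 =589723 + 764384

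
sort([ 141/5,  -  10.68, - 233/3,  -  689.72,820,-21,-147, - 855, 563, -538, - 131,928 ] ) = [ - 855, - 689.72  , -538, - 147,-131,  -  233/3, - 21  , - 10.68,141/5,563, 820,928]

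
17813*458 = 8158354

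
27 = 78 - 51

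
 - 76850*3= -230550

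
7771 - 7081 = 690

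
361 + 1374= 1735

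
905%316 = 273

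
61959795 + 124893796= 186853591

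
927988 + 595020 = 1523008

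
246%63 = 57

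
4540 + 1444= 5984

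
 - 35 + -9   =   - 44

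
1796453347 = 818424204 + 978029143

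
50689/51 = 993 + 46/51 = 993.90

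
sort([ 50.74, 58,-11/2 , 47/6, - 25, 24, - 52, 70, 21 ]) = [ - 52, - 25, - 11/2,47/6, 21, 24, 50.74, 58 , 70]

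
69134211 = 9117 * 7583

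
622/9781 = 622/9781 = 0.06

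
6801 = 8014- 1213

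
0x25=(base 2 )100101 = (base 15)27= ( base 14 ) 29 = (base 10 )37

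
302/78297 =302/78297 = 0.00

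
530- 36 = 494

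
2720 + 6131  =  8851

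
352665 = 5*70533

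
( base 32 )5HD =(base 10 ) 5677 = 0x162D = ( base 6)42141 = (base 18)H97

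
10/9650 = 1/965 = 0.00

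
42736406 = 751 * 56906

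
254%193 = 61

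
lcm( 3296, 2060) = 16480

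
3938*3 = 11814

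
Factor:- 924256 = -2^5*17^1  *1699^1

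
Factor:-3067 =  - 3067^1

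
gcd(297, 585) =9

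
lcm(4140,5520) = 16560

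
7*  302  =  2114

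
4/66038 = 2/33019 = 0.00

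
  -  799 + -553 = -1352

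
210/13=16 + 2/13= 16.15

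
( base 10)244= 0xF4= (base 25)9j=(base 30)84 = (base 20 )c4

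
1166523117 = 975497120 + 191025997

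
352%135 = 82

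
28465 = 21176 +7289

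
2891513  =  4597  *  629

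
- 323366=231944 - 555310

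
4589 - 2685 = 1904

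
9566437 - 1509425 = 8057012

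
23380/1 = 23380 =23380.00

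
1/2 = 1/2 = 0.50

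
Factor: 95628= 2^2*3^1*13^1*613^1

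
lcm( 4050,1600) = 129600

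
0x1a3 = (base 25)gj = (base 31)DG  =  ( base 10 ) 419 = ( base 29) ed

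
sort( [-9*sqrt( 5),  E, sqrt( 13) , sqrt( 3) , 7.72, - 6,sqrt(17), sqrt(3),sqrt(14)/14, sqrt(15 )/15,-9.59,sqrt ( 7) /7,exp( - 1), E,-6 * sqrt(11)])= [- 9*sqrt( 5 ), - 6*sqrt( 11), - 9.59 ,  -  6,sqrt(15)/15, sqrt (14)/14,exp( - 1),sqrt(7)/7, sqrt( 3),sqrt(3 ), E,E,sqrt(13), sqrt( 17), 7.72]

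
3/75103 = 3/75103 =0.00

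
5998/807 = 5998/807  =  7.43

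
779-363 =416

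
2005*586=1174930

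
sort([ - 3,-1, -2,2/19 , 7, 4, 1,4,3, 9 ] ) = [ - 3, - 2,  -  1,2/19,1,3,4,4, 7,9]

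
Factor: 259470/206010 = 961/763 = 7^(-1) * 31^2*109^(  -  1)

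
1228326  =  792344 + 435982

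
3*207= 621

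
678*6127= 4154106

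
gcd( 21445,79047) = 1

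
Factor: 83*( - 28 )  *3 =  - 2^2*3^1*7^1*83^1 = -6972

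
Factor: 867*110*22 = 2098140=2^2 * 3^1*5^1*11^2*17^2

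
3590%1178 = 56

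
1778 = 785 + 993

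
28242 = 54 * 523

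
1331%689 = 642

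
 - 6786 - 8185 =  - 14971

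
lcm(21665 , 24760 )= 173320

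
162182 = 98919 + 63263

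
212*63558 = 13474296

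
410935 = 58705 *7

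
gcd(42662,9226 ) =2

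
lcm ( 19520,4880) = 19520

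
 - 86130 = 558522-644652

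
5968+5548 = 11516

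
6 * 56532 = 339192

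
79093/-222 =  - 357 + 161/222 = - 356.27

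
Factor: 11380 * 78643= 2^2*5^1*569^1 * 78643^1  =  894957340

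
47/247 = 47/247  =  0.19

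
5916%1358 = 484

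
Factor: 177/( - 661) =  - 3^1*59^1*661^( - 1)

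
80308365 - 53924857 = 26383508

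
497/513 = 497/513= 0.97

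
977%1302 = 977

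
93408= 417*224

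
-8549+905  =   - 7644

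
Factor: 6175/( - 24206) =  - 2^(-1)*5^2*7^( - 2) = -25/98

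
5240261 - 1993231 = 3247030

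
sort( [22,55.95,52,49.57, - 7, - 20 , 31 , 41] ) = [ - 20, - 7,22,31,41,49.57,52, 55.95 ] 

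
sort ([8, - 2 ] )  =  [ - 2, 8] 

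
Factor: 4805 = 5^1* 31^2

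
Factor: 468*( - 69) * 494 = -2^3 * 3^3*13^2* 19^1*23^1 = -  15952248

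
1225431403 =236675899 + 988755504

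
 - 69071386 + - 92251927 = -161323313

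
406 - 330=76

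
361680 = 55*6576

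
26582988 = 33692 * 789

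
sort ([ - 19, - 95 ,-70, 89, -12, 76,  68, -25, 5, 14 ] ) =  [-95, -70, - 25, - 19, - 12, 5,14,  68,76,89] 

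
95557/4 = 23889+1/4 = 23889.25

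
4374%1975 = 424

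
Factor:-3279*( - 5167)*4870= 82510427910=2^1 * 3^1*5^1*487^1*1093^1*5167^1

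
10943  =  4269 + 6674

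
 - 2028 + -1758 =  - 3786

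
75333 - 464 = 74869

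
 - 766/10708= - 1 + 4971/5354 = - 0.07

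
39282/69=13094/23 = 569.30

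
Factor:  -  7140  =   - 2^2*3^1 * 5^1*7^1*17^1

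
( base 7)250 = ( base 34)3v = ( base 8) 205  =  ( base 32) 45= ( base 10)133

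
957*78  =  74646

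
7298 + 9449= 16747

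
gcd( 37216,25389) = 1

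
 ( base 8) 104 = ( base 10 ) 68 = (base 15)48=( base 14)4c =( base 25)2i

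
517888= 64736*8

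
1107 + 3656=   4763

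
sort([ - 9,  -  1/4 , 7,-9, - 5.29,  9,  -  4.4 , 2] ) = [ - 9, - 9 , - 5.29,- 4.4 , - 1/4,2,7, 9 ] 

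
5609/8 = 5609/8 = 701.12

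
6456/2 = 3228=3228.00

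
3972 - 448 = 3524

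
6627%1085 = 117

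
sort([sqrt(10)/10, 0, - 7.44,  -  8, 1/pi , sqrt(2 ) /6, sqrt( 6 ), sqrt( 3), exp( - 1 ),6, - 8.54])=[-8.54, - 8,  -  7.44 , 0, sqrt(2)/6,sqrt(10) /10 , 1/pi, exp(  -  1), sqrt(3 ),sqrt( 6 ), 6]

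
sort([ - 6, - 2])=[ - 6,-2] 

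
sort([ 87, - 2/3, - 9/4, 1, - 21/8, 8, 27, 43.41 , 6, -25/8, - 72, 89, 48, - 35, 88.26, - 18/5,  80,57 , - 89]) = [ -89 , - 72,-35, - 18/5, - 25/8,-21/8, - 9/4, - 2/3,1,6,  8 , 27,43.41, 48,57, 80, 87,88.26, 89]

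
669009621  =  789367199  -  120357578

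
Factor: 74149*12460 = 923896540 =2^2*5^1 * 7^1*89^1  *74149^1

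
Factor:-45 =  - 3^2 * 5^1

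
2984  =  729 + 2255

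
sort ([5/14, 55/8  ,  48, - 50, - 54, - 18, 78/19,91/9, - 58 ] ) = [-58, - 54, - 50,  -  18,5/14,78/19,55/8, 91/9,48 ] 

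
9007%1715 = 432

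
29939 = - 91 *(-329 )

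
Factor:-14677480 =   -  2^3* 5^1*29^1*12653^1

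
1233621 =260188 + 973433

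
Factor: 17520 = 2^4*3^1*5^1 * 73^1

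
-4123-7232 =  -11355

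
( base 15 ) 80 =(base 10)120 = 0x78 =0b1111000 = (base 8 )170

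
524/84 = 6 + 5/21 = 6.24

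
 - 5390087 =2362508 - 7752595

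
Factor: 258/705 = 2^1*5^( - 1)* 43^1*47^(-1 ) = 86/235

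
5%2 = 1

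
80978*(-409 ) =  - 33120002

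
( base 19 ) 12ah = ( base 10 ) 7788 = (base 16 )1E6C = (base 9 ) 11613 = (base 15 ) 2493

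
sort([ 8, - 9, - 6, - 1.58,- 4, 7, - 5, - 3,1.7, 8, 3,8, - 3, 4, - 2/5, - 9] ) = [ - 9, - 9, - 6,-5, - 4,-3, - 3, - 1.58,  -  2/5, 1.7,3, 4,7, 8, 8, 8]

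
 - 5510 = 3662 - 9172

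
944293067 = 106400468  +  837892599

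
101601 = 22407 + 79194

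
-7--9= 2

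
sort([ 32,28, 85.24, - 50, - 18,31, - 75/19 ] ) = [ - 50, - 18, - 75/19, 28 , 31, 32, 85.24 ]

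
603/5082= 201/1694=0.12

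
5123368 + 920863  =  6044231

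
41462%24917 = 16545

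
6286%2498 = 1290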